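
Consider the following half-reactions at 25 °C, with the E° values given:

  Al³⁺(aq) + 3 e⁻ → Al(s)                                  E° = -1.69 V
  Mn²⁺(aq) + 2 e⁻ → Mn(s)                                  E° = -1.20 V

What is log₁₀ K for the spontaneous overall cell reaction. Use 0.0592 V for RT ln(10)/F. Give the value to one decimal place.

49.7

Cathode: Mn²⁺/Mn; anode: Al³⁺/Al. E°cell = +0.49 V, n = 6.
log K = nE°cell / 0.0592 = (6)(+0.49) / 0.0592 = 49.7.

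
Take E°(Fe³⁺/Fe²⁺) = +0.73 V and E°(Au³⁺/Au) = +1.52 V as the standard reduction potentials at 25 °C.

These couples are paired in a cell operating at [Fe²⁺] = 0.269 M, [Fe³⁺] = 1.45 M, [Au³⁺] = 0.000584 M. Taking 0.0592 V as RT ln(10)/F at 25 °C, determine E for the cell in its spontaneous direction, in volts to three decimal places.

+0.683 V

Au³⁺/Au is the cathode (higher E°), Fe³⁺/Fe²⁺ the anode: E°cell = +1.52 − (+0.73) = +0.79 V, n = 3.
Overall: Au³⁺(aq) + 3 Fe²⁺(aq) → Au(s) + 3 Fe³⁺(aq)
Q = [Fe³⁺]^3 / ([Au³⁺]·[Fe²⁺]^3); log Q = 5.428.
E = E° − (0.0592/n) log Q = +0.79 − (0.0592/3)(5.428) = +0.683 V.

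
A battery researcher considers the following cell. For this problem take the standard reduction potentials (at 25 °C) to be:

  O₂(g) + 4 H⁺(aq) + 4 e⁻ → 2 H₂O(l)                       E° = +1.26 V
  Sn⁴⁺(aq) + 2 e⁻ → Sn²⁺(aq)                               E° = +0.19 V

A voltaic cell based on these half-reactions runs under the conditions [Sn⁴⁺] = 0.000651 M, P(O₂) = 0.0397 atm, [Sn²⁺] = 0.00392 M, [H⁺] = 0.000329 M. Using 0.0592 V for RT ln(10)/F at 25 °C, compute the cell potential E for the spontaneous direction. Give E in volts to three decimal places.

O₂/H₂O is the cathode (higher E°), Sn⁴⁺/Sn²⁺ the anode: E°cell = +1.26 − (+0.19) = +1.07 V, n = 4.
Overall: O₂(g) + 4 H⁺(aq) + 2 Sn²⁺(aq) → 2 H₂O(l) + 2 Sn⁴⁺(aq)
Q = [Sn⁴⁺]^2 / (P(O₂)·[H⁺]^4·[Sn²⁺]^2); log Q = 13.773.
E = E° − (0.0592/n) log Q = +1.07 − (0.0592/4)(13.773) = +0.866 V.

+0.866 V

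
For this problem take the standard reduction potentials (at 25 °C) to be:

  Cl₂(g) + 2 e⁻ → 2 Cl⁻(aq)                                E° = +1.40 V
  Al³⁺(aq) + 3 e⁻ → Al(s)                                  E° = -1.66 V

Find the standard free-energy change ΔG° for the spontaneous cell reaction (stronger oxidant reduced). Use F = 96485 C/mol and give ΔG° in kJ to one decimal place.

Cl₂/Cl⁻ (E° = +1.40 V) is the cathode; Al³⁺/Al (E° = -1.66 V) is the anode, so E°cell = +3.06 V.
Balancing electrons gives n = 6 (lcm of 2 and 3).
ΔG° = −nFE° = −(6)(96485)(+3.06) = -1,771,465 J = -1771.5 kJ.

-1771.5 kJ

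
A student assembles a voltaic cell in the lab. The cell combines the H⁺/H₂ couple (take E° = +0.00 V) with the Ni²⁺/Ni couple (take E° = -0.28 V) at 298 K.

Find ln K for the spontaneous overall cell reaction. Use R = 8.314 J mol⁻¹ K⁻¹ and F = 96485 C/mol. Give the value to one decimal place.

21.8

Cathode: H⁺/H₂; anode: Ni²⁺/Ni. E°cell = (+0.00) − (-0.28) = +0.28 V, with n = 2.
ΔG° = −nFE° = −RT ln K, so ln K = nFE°/(RT) = (2)(96485)(+0.28) / ((8.314)(298)) = 21.808.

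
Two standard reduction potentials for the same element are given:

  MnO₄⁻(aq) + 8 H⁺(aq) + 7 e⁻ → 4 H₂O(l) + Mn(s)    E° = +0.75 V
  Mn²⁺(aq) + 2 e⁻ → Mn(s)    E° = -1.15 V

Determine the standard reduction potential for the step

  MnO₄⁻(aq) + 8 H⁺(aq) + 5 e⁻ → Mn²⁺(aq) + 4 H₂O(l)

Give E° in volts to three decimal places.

Sequential free energies add, so n₃E°₃ = n₁E°₁ + n₂E°₂.
With n₃ = 7, and the known step contributing 2×(-1.15) V, the unknown satisfies 5·E° = 7×(+0.75) − 2×(-1.15) = +7.550.
E° = +7.550 / 5 = +1.510 V.

+1.510 V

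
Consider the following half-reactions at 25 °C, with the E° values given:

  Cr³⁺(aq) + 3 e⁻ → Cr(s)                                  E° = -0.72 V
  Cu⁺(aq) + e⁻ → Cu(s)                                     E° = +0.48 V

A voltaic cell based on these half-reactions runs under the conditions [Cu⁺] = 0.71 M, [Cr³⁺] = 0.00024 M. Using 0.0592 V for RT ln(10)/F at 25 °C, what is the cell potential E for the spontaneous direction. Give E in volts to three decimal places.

+1.263 V

Cu⁺/Cu is the cathode (higher E°), Cr³⁺/Cr the anode: E°cell = +0.48 − (-0.72) = +1.20 V, n = 3.
Overall: 3 Cu⁺(aq) + Cr(s) → 3 Cu(s) + Cr³⁺(aq)
Q = [Cr³⁺] / ([Cu⁺]^3); log Q = -3.174.
E = E° − (0.0592/n) log Q = +1.20 − (0.0592/3)(-3.174) = +1.263 V.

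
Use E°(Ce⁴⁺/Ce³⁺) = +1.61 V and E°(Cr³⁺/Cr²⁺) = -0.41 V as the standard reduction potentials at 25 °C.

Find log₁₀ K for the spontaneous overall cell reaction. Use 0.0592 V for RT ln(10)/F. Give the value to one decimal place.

34.1

Cathode: Ce⁴⁺/Ce³⁺; anode: Cr³⁺/Cr²⁺. E°cell = +2.02 V, n = 1.
log K = nE°cell / 0.0592 = (1)(+2.02) / 0.0592 = 34.1.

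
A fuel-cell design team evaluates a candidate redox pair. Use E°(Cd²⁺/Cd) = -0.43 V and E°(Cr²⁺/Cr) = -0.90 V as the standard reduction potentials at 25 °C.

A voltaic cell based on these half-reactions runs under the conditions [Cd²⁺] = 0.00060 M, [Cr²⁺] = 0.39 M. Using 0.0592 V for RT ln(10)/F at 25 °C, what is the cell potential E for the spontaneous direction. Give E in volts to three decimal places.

+0.387 V

Cd²⁺/Cd is the cathode (higher E°), Cr²⁺/Cr the anode: E°cell = -0.43 − (-0.90) = +0.47 V, n = 2.
Overall: Cd²⁺(aq) + Cr(s) → Cd(s) + Cr²⁺(aq)
Q = [Cr²⁺] / ([Cd²⁺]); log Q = 2.813.
E = E° − (0.0592/n) log Q = +0.47 − (0.0592/2)(2.813) = +0.387 V.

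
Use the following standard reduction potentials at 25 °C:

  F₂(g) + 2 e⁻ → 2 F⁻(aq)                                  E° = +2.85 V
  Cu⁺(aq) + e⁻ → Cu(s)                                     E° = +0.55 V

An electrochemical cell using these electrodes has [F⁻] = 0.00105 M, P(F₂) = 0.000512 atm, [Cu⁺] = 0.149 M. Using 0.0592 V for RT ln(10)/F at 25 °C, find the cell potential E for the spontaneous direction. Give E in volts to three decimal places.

F₂/F⁻ is the cathode (higher E°), Cu⁺/Cu the anode: E°cell = +2.85 − (+0.55) = +2.30 V, n = 2.
Overall: F₂(g) + 2 Cu(s) → 2 F⁻(aq) + 2 Cu⁺(aq)
Q = [F⁻]^2·[Cu⁺]^2 / (P(F₂)); log Q = -4.321.
E = E° − (0.0592/n) log Q = +2.30 − (0.0592/2)(-4.321) = +2.428 V.

+2.428 V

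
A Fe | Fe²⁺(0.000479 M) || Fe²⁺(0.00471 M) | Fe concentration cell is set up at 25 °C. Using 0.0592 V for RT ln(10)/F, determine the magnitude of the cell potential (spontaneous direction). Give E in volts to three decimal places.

+0.029 V

For a concentration cell E°cell = 0. The 0.00471 M side is the cathode (reduction is favoured where [Fe²⁺] is higher).
With n = 2, E = −(0.0592/2) log([Fe²⁺]ₐₙ/[Fe²⁺]꜀ₐₜ) = −(0.0592/2) log(0.000479/0.00471) = −(0.0592/2)(-0.993) = +0.029 V.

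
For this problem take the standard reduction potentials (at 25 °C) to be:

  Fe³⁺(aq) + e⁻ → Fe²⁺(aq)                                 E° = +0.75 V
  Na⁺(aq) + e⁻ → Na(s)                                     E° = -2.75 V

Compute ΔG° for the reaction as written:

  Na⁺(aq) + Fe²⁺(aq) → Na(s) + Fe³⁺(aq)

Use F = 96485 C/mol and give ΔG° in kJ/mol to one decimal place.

+337.7 kJ/mol

As written, Na⁺/Na is reduced (cathode) and Fe³⁺/Fe²⁺ is oxidised (anode), so E°cell = (-2.75) − (+0.75) = -3.50 V.
Balancing electrons gives n = 1.
ΔG° = −nFE° = −(1)(96485)(-3.50) = 337,698 J = +337.7 kJ/mol.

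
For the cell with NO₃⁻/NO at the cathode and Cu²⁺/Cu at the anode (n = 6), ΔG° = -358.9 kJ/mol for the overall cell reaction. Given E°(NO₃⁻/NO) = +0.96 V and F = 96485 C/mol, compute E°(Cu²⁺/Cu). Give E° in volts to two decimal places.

E°cell = −ΔG°/(nF) = −(-358.9×10³)/((6)(96485)) = +0.620 V.
Since NO₃⁻/NO is the cathode and Cu²⁺/Cu the anode, E°cell = E°(NO₃⁻/NO) − E°(Cu²⁺/Cu).
So E°(Cu²⁺/Cu) = E°(NO₃⁻/NO) − E°cell = (+0.96) − (+0.620) = +0.34 V.

+0.34 V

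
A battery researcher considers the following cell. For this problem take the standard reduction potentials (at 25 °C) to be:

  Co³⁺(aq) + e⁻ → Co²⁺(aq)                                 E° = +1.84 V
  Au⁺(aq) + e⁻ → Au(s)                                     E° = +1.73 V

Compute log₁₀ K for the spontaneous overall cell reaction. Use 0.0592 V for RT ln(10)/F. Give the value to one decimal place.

1.9

Cathode: Co³⁺/Co²⁺; anode: Au⁺/Au. E°cell = +0.11 V, n = 1.
log K = nE°cell / 0.0592 = (1)(+0.11) / 0.0592 = 1.9.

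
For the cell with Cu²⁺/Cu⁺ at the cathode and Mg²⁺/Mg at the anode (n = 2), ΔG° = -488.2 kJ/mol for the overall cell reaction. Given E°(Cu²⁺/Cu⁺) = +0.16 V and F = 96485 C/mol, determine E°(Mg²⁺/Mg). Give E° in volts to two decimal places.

E°cell = −ΔG°/(nF) = −(-488.2×10³)/((2)(96485)) = +2.530 V.
Since Cu²⁺/Cu⁺ is the cathode and Mg²⁺/Mg the anode, E°cell = E°(Cu²⁺/Cu⁺) − E°(Mg²⁺/Mg).
So E°(Mg²⁺/Mg) = E°(Cu²⁺/Cu⁺) − E°cell = (+0.16) − (+2.530) = -2.37 V.

-2.37 V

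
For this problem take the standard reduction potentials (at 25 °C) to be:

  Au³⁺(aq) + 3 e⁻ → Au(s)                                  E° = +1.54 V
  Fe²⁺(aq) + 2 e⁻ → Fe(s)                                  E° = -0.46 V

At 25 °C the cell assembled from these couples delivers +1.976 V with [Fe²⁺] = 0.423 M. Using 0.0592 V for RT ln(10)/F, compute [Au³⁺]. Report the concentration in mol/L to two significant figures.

0.017 M

Au³⁺/Au is the cathode, Fe²⁺/Fe the anode: E°cell = +2.00 V, n = 6.
Overall reaction: 2 Au³⁺(aq) + 3 Fe(s) → 2 Au(s) + 3 Fe²⁺(aq); Q = [Fe²⁺]^3/[Au³⁺]^2.
From E = E° − (0.0592/n) log Q: log Q = (E° − E)·n/0.0592 = (+2.00 − (+1.976))·6/0.0592 = 2.4324.
So 2·log[Au³⁺] = 3·log(0.423) − log Q = -1.1210 − (2.4324) = -3.5534; log[Au³⁺] = -3.5534 / 2 = -1.7767; [Au³⁺] = 10^(-1.7767) ≈ 0.017 M.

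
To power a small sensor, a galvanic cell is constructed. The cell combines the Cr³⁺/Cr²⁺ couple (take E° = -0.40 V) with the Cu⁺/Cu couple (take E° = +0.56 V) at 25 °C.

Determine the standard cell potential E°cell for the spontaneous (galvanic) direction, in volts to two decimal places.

+0.96 V

The Cu⁺/Cu couple has the higher reduction potential, so it is the cathode; Cr³⁺/Cr²⁺ is oxidised at the anode.
E°cell = E°(cathode) − E°(anode) = (+0.56) − (-0.40) = +0.96 V.
Since E°cell > 0, the reaction is spontaneous under standard conditions.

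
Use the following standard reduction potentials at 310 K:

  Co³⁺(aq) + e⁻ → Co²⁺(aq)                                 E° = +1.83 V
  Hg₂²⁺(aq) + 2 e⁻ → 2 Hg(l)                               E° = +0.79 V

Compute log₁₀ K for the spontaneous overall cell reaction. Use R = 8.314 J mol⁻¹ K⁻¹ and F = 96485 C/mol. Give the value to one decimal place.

Cathode: Co³⁺/Co²⁺; anode: Hg₂²⁺/Hg. E°cell = (+1.83) − (+0.79) = +1.04 V, with n = 2.
ΔG° = −nFE° = −RT ln K, so ln K = nFE°/(RT) = (2)(96485)(+1.04) / ((8.314)(310)) = 77.867.
log₁₀ K = 77.867 / ln 10 = 33.8.

33.8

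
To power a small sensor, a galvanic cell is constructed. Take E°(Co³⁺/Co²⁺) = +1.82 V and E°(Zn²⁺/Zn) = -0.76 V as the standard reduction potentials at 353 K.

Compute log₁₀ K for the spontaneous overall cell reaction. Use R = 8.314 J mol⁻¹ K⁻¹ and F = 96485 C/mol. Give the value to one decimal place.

73.7

Cathode: Co³⁺/Co²⁺; anode: Zn²⁺/Zn. E°cell = (+1.82) − (-0.76) = +2.58 V, with n = 2.
ΔG° = −nFE° = −RT ln K, so ln K = nFE°/(RT) = (2)(96485)(+2.58) / ((8.314)(353)) = 169.639.
log₁₀ K = 169.639 / ln 10 = 73.7.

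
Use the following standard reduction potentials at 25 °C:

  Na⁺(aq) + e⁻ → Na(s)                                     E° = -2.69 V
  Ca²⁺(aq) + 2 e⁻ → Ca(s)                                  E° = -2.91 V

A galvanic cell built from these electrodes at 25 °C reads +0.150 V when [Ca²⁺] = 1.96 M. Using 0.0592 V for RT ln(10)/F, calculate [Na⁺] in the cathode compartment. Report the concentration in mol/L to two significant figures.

0.092 M

Na⁺/Na is the cathode, Ca²⁺/Ca the anode: E°cell = +0.22 V, n = 2.
Overall reaction: 2 Na⁺(aq) + Ca(s) → 2 Na(s) + Ca²⁺(aq); Q = [Ca²⁺]^1/[Na⁺]^2.
From E = E° − (0.0592/n) log Q: log Q = (E° − E)·n/0.0592 = (+0.22 − (+0.150))·2/0.0592 = 2.3649.
So 2·log[Na⁺] = 1·log(1.96) − log Q = 0.2923 − (2.3649) = -2.0726; log[Na⁺] = -2.0726 / 2 = -1.0363; [Na⁺] = 10^(-1.0363) ≈ 0.092 M.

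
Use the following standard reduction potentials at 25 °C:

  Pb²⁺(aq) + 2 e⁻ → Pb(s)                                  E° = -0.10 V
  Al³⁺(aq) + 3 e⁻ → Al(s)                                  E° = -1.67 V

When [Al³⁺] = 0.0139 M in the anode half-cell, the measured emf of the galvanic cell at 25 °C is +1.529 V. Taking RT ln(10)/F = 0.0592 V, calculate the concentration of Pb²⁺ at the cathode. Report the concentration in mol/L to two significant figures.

Pb²⁺/Pb is the cathode, Al³⁺/Al the anode: E°cell = +1.57 V, n = 6.
Overall reaction: 3 Pb²⁺(aq) + 2 Al(s) → 3 Pb(s) + 2 Al³⁺(aq); Q = [Al³⁺]^2/[Pb²⁺]^3.
From E = E° − (0.0592/n) log Q: log Q = (E° − E)·n/0.0592 = (+1.57 − (+1.529))·6/0.0592 = 4.1554.
So 3·log[Pb²⁺] = 2·log(0.0139) − log Q = -3.7140 − (4.1554) = -7.8694; log[Pb²⁺] = -7.8694 / 3 = -2.6231; [Pb²⁺] = 10^(-2.6231) ≈ 0.0024 M.

0.0024 M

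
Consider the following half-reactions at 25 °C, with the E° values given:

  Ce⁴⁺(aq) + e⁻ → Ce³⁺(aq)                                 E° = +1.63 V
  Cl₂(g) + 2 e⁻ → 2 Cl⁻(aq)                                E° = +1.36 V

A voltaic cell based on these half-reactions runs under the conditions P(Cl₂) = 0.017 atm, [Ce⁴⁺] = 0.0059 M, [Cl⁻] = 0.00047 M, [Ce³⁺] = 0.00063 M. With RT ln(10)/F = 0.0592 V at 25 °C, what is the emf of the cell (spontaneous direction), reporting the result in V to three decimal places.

+0.183 V

Ce⁴⁺/Ce³⁺ is the cathode (higher E°), Cl₂/Cl⁻ the anode: E°cell = +1.63 − (+1.36) = +0.27 V, n = 2.
Overall: 2 Ce⁴⁺(aq) + 2 Cl⁻(aq) → 2 Ce³⁺(aq) + Cl₂(g)
Q = [Ce³⁺]^2·P(Cl₂) / ([Ce⁴⁺]^2·[Cl⁻]^2); log Q = 2.943.
E = E° − (0.0592/n) log Q = +0.27 − (0.0592/2)(2.943) = +0.183 V.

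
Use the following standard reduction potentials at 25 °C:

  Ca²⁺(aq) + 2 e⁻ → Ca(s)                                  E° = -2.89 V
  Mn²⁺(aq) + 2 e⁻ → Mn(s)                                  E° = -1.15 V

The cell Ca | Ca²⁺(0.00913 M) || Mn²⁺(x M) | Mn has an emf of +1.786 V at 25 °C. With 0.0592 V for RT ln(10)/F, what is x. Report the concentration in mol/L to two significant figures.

0.33 M

Mn²⁺/Mn is the cathode, Ca²⁺/Ca the anode: E°cell = +1.74 V, n = 2.
Overall reaction: Mn²⁺(aq) + Ca(s) → Mn(s) + Ca²⁺(aq); Q = [Ca²⁺]^1/[Mn²⁺]^1.
From E = E° − (0.0592/n) log Q: log Q = (E° − E)·n/0.0592 = (+1.74 − (+1.786))·2/0.0592 = -1.5541.
So 1·log[Mn²⁺] = 1·log(0.00913) − log Q = -2.0395 − (-1.5541) = -0.4854; [Mn²⁺] = 10^(-0.4854) ≈ 0.33 M.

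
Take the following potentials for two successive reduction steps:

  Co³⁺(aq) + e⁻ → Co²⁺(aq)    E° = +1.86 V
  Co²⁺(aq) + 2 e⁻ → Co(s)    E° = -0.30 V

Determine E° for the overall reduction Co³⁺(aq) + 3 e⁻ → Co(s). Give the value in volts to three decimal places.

Adding the free-energy changes (−nFE°) of the two steps gives −n₃FE°₃ = −n₁FE°₁ − n₂FE°₂.
E°₃ = (1×+1.86 + 2×-0.30) / 3 = (+1.260) / 3 = +0.420 V.

+0.420 V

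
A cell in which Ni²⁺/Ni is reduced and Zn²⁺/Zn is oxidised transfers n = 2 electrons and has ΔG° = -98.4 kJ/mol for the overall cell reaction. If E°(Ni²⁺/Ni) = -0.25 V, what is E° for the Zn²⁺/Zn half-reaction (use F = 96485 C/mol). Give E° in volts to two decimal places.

E°cell = −ΔG°/(nF) = −(-98.4×10³)/((2)(96485)) = +0.510 V.
Since Ni²⁺/Ni is the cathode and Zn²⁺/Zn the anode, E°cell = E°(Ni²⁺/Ni) − E°(Zn²⁺/Zn).
So E°(Zn²⁺/Zn) = E°(Ni²⁺/Ni) − E°cell = (-0.25) − (+0.510) = -0.76 V.

-0.76 V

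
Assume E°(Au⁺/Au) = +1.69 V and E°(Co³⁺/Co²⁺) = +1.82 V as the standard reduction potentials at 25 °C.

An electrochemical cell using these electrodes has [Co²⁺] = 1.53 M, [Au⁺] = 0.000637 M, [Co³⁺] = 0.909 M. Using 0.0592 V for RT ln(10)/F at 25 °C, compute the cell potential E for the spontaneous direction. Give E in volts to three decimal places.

Co³⁺/Co²⁺ is the cathode (higher E°), Au⁺/Au the anode: E°cell = +1.82 − (+1.69) = +0.13 V, n = 1.
Overall: Co³⁺(aq) + Au(s) → Co²⁺(aq) + Au⁺(aq)
Q = [Co²⁺]·[Au⁺] / ([Co³⁺]); log Q = -2.970.
E = E° − (0.0592/n) log Q = +0.13 − (0.0592/1)(-2.970) = +0.306 V.

+0.306 V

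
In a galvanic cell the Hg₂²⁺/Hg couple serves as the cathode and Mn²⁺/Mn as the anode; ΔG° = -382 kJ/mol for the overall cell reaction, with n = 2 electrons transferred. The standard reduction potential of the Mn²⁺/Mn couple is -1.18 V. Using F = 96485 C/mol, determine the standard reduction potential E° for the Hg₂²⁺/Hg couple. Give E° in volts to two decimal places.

+0.80 V

E°cell = −ΔG°/(nF) = −(-382×10³)/((2)(96485)) = +1.980 V.
Since Hg₂²⁺/Hg is the cathode and Mn²⁺/Mn the anode, E°cell = E°(Hg₂²⁺/Hg) − E°(Mn²⁺/Mn).
So E°(Hg₂²⁺/Hg) = E°cell + E°(Mn²⁺/Mn) = +1.980 + (-1.18) = +0.80 V.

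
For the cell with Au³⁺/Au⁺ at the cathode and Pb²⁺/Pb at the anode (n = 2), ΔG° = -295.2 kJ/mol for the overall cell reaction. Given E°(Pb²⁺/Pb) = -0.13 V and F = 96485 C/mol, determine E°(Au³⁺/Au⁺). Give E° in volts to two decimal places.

+1.40 V

E°cell = −ΔG°/(nF) = −(-295.2×10³)/((2)(96485)) = +1.530 V.
Since Au³⁺/Au⁺ is the cathode and Pb²⁺/Pb the anode, E°cell = E°(Au³⁺/Au⁺) − E°(Pb²⁺/Pb).
So E°(Au³⁺/Au⁺) = E°cell + E°(Pb²⁺/Pb) = +1.530 + (-0.13) = +1.40 V.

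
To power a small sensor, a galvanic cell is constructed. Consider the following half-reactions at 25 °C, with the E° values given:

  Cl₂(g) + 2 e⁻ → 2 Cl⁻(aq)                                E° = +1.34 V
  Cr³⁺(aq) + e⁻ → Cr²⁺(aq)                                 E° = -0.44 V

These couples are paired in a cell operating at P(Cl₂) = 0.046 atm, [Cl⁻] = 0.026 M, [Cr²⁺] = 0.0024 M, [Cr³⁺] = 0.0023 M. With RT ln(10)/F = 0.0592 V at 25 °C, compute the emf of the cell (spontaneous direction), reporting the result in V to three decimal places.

+1.835 V

Cl₂/Cl⁻ is the cathode (higher E°), Cr³⁺/Cr²⁺ the anode: E°cell = +1.34 − (-0.44) = +1.78 V, n = 2.
Overall: Cl₂(g) + 2 Cr²⁺(aq) → 2 Cl⁻(aq) + 2 Cr³⁺(aq)
Q = [Cl⁻]^2·[Cr³⁺]^2 / (P(Cl₂)·[Cr²⁺]^2); log Q = -1.870.
E = E° − (0.0592/n) log Q = +1.78 − (0.0592/2)(-1.870) = +1.835 V.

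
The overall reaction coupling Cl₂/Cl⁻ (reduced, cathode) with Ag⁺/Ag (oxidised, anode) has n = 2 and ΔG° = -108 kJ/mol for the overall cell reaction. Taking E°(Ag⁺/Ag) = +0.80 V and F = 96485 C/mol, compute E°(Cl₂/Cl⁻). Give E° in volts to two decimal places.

+1.36 V

E°cell = −ΔG°/(nF) = −(-108×10³)/((2)(96485)) = +0.560 V.
Since Cl₂/Cl⁻ is the cathode and Ag⁺/Ag the anode, E°cell = E°(Cl₂/Cl⁻) − E°(Ag⁺/Ag).
So E°(Cl₂/Cl⁻) = E°cell + E°(Ag⁺/Ag) = +0.560 + (+0.80) = +1.36 V.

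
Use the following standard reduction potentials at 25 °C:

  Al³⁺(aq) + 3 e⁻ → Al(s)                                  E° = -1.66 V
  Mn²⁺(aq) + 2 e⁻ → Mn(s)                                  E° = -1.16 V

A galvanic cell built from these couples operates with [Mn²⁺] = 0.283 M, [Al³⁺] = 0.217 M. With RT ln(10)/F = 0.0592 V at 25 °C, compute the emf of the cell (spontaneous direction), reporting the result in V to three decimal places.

Mn²⁺/Mn is the cathode (higher E°), Al³⁺/Al the anode: E°cell = -1.16 − (-1.66) = +0.50 V, n = 6.
Overall: 3 Mn²⁺(aq) + 2 Al(s) → 3 Mn(s) + 2 Al³⁺(aq)
Q = [Al³⁺]^2 / ([Mn²⁺]^3); log Q = 0.318.
E = E° − (0.0592/n) log Q = +0.50 − (0.0592/6)(0.318) = +0.497 V.

+0.497 V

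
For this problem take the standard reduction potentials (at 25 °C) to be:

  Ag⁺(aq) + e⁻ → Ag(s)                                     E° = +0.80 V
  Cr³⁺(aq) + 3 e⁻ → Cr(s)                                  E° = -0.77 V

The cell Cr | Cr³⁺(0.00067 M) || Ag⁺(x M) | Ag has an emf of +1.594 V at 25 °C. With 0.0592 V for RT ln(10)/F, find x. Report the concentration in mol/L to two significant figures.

0.22 M

Ag⁺/Ag is the cathode, Cr³⁺/Cr the anode: E°cell = +1.57 V, n = 3.
Overall reaction: 3 Ag⁺(aq) + Cr(s) → 3 Ag(s) + Cr³⁺(aq); Q = [Cr³⁺]^1/[Ag⁺]^3.
From E = E° − (0.0592/n) log Q: log Q = (E° − E)·n/0.0592 = (+1.57 − (+1.594))·3/0.0592 = -1.2162.
So 3·log[Ag⁺] = 1·log(0.00067) − log Q = -3.1739 − (-1.2162) = -1.9577; log[Ag⁺] = -1.9577 / 3 = -0.6526; [Ag⁺] = 10^(-0.6526) ≈ 0.22 M.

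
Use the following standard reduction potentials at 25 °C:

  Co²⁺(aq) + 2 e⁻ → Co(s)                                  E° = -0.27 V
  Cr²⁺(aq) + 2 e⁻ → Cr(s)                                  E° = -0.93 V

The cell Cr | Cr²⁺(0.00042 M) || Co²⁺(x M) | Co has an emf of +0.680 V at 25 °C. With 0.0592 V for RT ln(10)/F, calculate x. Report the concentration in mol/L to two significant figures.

Co²⁺/Co is the cathode, Cr²⁺/Cr the anode: E°cell = +0.66 V, n = 2.
Overall reaction: Co²⁺(aq) + Cr(s) → Co(s) + Cr²⁺(aq); Q = [Cr²⁺]^1/[Co²⁺]^1.
From E = E° − (0.0592/n) log Q: log Q = (E° − E)·n/0.0592 = (+0.66 − (+0.680))·2/0.0592 = -0.6757.
So 1·log[Co²⁺] = 1·log(0.00042) − log Q = -3.3768 − (-0.6757) = -2.7011; [Co²⁺] = 10^(-2.7011) ≈ 0.0020 M.

0.0020 M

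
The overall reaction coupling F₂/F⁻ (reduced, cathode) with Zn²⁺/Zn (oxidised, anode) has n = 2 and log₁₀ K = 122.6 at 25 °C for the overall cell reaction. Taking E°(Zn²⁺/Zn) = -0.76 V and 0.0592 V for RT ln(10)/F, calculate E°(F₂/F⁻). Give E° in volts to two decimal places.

E°cell = (0.0592/n)·log K = (0.0592/2)(122.6) = +3.629 V.
Since F₂/F⁻ is the cathode and Zn²⁺/Zn the anode, E°cell = E°(F₂/F⁻) − E°(Zn²⁺/Zn).
So E°(F₂/F⁻) = E°cell + E°(Zn²⁺/Zn) = +3.629 + (-0.76) = +2.87 V.

+2.87 V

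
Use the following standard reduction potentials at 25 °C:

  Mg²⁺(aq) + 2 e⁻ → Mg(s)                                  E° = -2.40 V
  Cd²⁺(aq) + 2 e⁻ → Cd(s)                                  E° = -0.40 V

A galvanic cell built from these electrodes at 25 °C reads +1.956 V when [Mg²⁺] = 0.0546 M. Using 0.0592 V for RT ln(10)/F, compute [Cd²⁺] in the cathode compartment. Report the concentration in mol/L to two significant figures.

0.0018 M

Cd²⁺/Cd is the cathode, Mg²⁺/Mg the anode: E°cell = +2.00 V, n = 2.
Overall reaction: Cd²⁺(aq) + Mg(s) → Cd(s) + Mg²⁺(aq); Q = [Mg²⁺]^1/[Cd²⁺]^1.
From E = E° − (0.0592/n) log Q: log Q = (E° − E)·n/0.0592 = (+2.00 − (+1.956))·2/0.0592 = 1.4865.
So 1·log[Cd²⁺] = 1·log(0.0546) − log Q = -1.2628 − (1.4865) = -2.7493; [Cd²⁺] = 10^(-2.7493) ≈ 0.0018 M.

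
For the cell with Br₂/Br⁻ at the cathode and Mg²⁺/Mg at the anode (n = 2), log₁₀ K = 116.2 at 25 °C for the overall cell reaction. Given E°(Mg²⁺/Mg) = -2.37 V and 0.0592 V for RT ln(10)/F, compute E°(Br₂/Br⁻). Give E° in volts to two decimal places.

E°cell = (0.0592/n)·log K = (0.0592/2)(116.2) = +3.440 V.
Since Br₂/Br⁻ is the cathode and Mg²⁺/Mg the anode, E°cell = E°(Br₂/Br⁻) − E°(Mg²⁺/Mg).
So E°(Br₂/Br⁻) = E°cell + E°(Mg²⁺/Mg) = +3.440 + (-2.37) = +1.07 V.

+1.07 V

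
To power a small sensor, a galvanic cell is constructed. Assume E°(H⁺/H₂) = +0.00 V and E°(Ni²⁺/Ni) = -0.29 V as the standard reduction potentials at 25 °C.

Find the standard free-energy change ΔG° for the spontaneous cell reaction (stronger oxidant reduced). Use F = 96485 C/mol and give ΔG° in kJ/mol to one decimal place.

-56.0 kJ/mol

H⁺/H₂ (E° = +0.00 V) is the cathode; Ni²⁺/Ni (E° = -0.29 V) is the anode, so E°cell = +0.29 V.
Balancing electrons gives n = 2 (lcm of 2 and 2).
ΔG° = −nFE° = −(2)(96485)(+0.29) = -55,961 J = -56.0 kJ/mol.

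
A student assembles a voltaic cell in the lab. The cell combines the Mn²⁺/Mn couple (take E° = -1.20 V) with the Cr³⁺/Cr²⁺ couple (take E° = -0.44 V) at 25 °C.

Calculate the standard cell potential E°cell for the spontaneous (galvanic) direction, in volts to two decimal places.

The Cr³⁺/Cr²⁺ couple has the higher reduction potential, so it is the cathode; Mn²⁺/Mn is oxidised at the anode.
E°cell = E°(cathode) − E°(anode) = (-0.44) − (-1.20) = +0.76 V.

+0.76 V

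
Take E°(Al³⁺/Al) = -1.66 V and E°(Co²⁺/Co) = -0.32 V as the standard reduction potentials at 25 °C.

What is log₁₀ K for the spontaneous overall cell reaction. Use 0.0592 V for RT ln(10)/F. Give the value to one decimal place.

135.8

Cathode: Co²⁺/Co; anode: Al³⁺/Al. E°cell = +1.34 V, n = 6.
log K = nE°cell / 0.0592 = (6)(+1.34) / 0.0592 = 135.8.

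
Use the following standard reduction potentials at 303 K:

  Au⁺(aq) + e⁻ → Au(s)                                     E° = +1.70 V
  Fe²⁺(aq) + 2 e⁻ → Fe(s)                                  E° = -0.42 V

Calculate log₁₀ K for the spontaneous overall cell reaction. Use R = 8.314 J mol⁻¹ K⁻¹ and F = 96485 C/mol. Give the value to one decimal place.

Cathode: Au⁺/Au; anode: Fe²⁺/Fe. E°cell = (+1.70) − (-0.42) = +2.12 V, with n = 2.
ΔG° = −nFE° = −RT ln K, so ln K = nFE°/(RT) = (2)(96485)(+2.12) / ((8.314)(303)) = 162.395.
log₁₀ K = 162.395 / ln 10 = 70.5.

70.5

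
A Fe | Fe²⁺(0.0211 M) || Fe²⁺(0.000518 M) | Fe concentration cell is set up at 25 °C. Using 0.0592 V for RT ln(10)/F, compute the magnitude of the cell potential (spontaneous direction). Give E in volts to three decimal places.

For a concentration cell E°cell = 0. The 0.0211 M side is the cathode (reduction is favoured where [Fe²⁺] is higher).
With n = 2, E = −(0.0592/2) log([Fe²⁺]ₐₙ/[Fe²⁺]꜀ₐₜ) = −(0.0592/2) log(0.000518/0.0211) = −(0.0592/2)(-1.610) = +0.048 V.

+0.048 V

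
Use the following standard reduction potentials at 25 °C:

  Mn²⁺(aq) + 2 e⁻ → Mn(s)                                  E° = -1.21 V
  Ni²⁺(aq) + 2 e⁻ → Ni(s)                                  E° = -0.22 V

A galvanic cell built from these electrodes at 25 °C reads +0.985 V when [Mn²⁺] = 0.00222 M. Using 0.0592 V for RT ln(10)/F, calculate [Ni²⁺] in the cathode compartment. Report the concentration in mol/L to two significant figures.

Ni²⁺/Ni is the cathode, Mn²⁺/Mn the anode: E°cell = +0.99 V, n = 2.
Overall reaction: Ni²⁺(aq) + Mn(s) → Ni(s) + Mn²⁺(aq); Q = [Mn²⁺]^1/[Ni²⁺]^1.
From E = E° − (0.0592/n) log Q: log Q = (E° − E)·n/0.0592 = (+0.99 − (+0.985))·2/0.0592 = 0.1689.
So 1·log[Ni²⁺] = 1·log(0.00222) − log Q = -2.6536 − (0.1689) = -2.8225; [Ni²⁺] = 10^(-2.8225) ≈ 0.0015 M.

0.0015 M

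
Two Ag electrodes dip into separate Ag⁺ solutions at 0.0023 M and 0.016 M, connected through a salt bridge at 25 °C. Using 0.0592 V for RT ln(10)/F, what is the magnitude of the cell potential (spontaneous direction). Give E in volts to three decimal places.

For a concentration cell E°cell = 0. The 0.016 M side is the cathode (reduction is favoured where [Ag⁺] is higher).
With n = 1, E = −(0.0592/1) log([Ag⁺]ₐₙ/[Ag⁺]꜀ₐₜ) = −(0.0592/1) log(0.0023/0.016) = −(0.0592/1)(-0.842) = +0.050 V.

+0.050 V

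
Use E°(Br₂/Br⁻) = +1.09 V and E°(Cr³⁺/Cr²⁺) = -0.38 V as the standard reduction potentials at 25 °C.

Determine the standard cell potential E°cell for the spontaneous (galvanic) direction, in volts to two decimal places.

The Br₂/Br⁻ couple has the higher reduction potential, so it is the cathode; Cr³⁺/Cr²⁺ is oxidised at the anode.
E°cell = E°(cathode) − E°(anode) = (+1.09) − (-0.38) = +1.47 V.
Since E°cell > 0, the reaction is spontaneous under standard conditions.

+1.47 V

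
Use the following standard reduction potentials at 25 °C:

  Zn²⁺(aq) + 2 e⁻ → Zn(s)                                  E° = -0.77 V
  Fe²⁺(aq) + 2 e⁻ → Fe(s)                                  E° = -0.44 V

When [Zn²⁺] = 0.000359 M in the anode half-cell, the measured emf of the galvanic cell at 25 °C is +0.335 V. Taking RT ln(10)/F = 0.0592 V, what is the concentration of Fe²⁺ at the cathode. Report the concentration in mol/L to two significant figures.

Fe²⁺/Fe is the cathode, Zn²⁺/Zn the anode: E°cell = +0.33 V, n = 2.
Overall reaction: Fe²⁺(aq) + Zn(s) → Fe(s) + Zn²⁺(aq); Q = [Zn²⁺]^1/[Fe²⁺]^1.
From E = E° − (0.0592/n) log Q: log Q = (E° − E)·n/0.0592 = (+0.33 − (+0.335))·2/0.0592 = -0.1689.
So 1·log[Fe²⁺] = 1·log(0.000359) − log Q = -3.4449 − (-0.1689) = -3.2760; [Fe²⁺] = 10^(-3.2760) ≈ 0.00053 M.

0.00053 M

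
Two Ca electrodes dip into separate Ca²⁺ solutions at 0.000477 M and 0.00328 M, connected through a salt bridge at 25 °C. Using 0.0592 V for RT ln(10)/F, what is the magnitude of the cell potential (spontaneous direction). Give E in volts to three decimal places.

For a concentration cell E°cell = 0. The 0.00328 M side is the cathode (reduction is favoured where [Ca²⁺] is higher).
With n = 2, E = −(0.0592/2) log([Ca²⁺]ₐₙ/[Ca²⁺]꜀ₐₜ) = −(0.0592/2) log(0.000477/0.00328) = −(0.0592/2)(-0.837) = +0.025 V.

+0.025 V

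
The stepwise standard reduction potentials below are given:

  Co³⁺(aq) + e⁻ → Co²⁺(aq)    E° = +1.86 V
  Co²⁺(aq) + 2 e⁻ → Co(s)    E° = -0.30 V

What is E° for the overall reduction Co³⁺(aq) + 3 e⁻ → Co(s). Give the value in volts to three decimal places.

+0.420 V

Standard free energies of sequential steps add: ΔG°₃ = ΔG°₁ + ΔG°₂, so n₃E°₃ = n₁E°₁ + n₂E°₂.
E°₃ = (1×+1.86 + 2×-0.30) / 3 = (+1.260) / 3 = +0.420 V.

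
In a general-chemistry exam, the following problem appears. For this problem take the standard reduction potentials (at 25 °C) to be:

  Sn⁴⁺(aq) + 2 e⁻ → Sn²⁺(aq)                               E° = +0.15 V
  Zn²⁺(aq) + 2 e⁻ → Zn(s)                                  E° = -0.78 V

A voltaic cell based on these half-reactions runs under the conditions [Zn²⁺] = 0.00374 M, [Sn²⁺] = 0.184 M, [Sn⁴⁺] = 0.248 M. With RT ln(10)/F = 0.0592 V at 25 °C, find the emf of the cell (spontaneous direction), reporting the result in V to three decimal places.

Sn⁴⁺/Sn²⁺ is the cathode (higher E°), Zn²⁺/Zn the anode: E°cell = +0.15 − (-0.78) = +0.93 V, n = 2.
Overall: Sn⁴⁺(aq) + Zn(s) → Sn²⁺(aq) + Zn²⁺(aq)
Q = [Sn²⁺]·[Zn²⁺] / ([Sn⁴⁺]); log Q = -2.557.
E = E° − (0.0592/n) log Q = +0.93 − (0.0592/2)(-2.557) = +1.006 V.

+1.006 V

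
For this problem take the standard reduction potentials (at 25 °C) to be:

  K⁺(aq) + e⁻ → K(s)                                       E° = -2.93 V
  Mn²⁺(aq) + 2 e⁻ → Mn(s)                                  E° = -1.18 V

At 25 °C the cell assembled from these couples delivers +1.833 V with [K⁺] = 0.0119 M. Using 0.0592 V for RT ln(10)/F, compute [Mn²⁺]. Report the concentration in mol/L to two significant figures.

0.090 M

Mn²⁺/Mn is the cathode, K⁺/K the anode: E°cell = +1.75 V, n = 2.
Overall reaction: Mn²⁺(aq) + 2 K(s) → Mn(s) + 2 K⁺(aq); Q = [K⁺]^2/[Mn²⁺]^1.
From E = E° − (0.0592/n) log Q: log Q = (E° − E)·n/0.0592 = (+1.75 − (+1.833))·2/0.0592 = -2.8041.
So 1·log[Mn²⁺] = 2·log(0.0119) − log Q = -3.8489 − (-2.8041) = -1.0448; [Mn²⁺] = 10^(-1.0448) ≈ 0.090 M.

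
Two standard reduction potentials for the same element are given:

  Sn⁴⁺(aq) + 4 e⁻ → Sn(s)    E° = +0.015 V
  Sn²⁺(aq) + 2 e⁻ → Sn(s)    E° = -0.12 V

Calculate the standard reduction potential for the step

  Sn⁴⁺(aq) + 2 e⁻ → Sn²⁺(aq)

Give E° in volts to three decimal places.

+0.150 V

Sequential free energies add, so n₃E°₃ = n₁E°₁ + n₂E°₂.
With n₃ = 4, and the known step contributing 2×(-0.12) V, the unknown satisfies 2·E° = 4×(+0.015) − 2×(-0.12) = +0.300.
E° = +0.300 / 2 = +0.150 V.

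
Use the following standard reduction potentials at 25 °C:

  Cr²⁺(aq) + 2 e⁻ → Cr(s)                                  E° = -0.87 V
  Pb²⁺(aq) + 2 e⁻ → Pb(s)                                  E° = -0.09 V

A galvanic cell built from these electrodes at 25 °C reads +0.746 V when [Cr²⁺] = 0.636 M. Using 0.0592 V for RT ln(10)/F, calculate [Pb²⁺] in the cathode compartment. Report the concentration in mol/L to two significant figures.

Pb²⁺/Pb is the cathode, Cr²⁺/Cr the anode: E°cell = +0.78 V, n = 2.
Overall reaction: Pb²⁺(aq) + Cr(s) → Pb(s) + Cr²⁺(aq); Q = [Cr²⁺]^1/[Pb²⁺]^1.
From E = E° − (0.0592/n) log Q: log Q = (E° − E)·n/0.0592 = (+0.78 − (+0.746))·2/0.0592 = 1.1486.
So 1·log[Pb²⁺] = 1·log(0.636) − log Q = -0.1965 − (1.1486) = -1.3451; [Pb²⁺] = 10^(-1.3451) ≈ 0.045 M.

0.045 M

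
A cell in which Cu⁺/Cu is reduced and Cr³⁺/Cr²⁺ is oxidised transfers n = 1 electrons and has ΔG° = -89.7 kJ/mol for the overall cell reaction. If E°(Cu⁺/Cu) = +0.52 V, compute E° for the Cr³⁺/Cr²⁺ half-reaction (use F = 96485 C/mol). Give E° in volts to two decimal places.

E°cell = −ΔG°/(nF) = −(-89.7×10³)/((1)(96485)) = +0.930 V.
Since Cu⁺/Cu is the cathode and Cr³⁺/Cr²⁺ the anode, E°cell = E°(Cu⁺/Cu) − E°(Cr³⁺/Cr²⁺).
So E°(Cr³⁺/Cr²⁺) = E°(Cu⁺/Cu) − E°cell = (+0.52) − (+0.930) = -0.41 V.

-0.41 V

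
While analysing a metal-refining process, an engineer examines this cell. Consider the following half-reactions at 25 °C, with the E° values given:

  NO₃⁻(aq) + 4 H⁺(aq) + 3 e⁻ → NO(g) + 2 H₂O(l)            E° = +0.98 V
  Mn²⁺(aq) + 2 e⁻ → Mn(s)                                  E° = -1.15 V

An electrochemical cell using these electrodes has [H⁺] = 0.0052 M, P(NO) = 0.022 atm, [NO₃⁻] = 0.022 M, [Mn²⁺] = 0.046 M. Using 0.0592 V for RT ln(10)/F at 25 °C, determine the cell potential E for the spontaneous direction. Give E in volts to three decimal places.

NO₃⁻/NO is the cathode (higher E°), Mn²⁺/Mn the anode: E°cell = +0.98 − (-1.15) = +2.13 V, n = 6.
Overall: 2 NO₃⁻(aq) + 8 H⁺(aq) + 3 Mn(s) → 2 NO(g) + 4 H₂O(l) + 3 Mn²⁺(aq)
Q = P(NO)^2·[Mn²⁺]^3 / ([NO₃⁻]^2·[H⁺]^8); log Q = 14.260.
E = E° − (0.0592/n) log Q = +2.13 − (0.0592/6)(14.260) = +1.989 V.

+1.989 V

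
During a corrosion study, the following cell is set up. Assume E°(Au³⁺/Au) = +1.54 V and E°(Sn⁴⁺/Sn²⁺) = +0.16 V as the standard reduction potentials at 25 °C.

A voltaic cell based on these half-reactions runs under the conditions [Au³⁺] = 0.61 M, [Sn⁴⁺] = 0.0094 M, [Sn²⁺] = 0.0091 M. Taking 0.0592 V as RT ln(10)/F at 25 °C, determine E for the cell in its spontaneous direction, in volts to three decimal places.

+1.375 V

Au³⁺/Au is the cathode (higher E°), Sn⁴⁺/Sn²⁺ the anode: E°cell = +1.54 − (+0.16) = +1.38 V, n = 6.
Overall: 2 Au³⁺(aq) + 3 Sn²⁺(aq) → 2 Au(s) + 3 Sn⁴⁺(aq)
Q = [Sn⁴⁺]^3 / ([Au³⁺]^2·[Sn²⁺]^3); log Q = 0.472.
E = E° − (0.0592/n) log Q = +1.38 − (0.0592/6)(0.472) = +1.375 V.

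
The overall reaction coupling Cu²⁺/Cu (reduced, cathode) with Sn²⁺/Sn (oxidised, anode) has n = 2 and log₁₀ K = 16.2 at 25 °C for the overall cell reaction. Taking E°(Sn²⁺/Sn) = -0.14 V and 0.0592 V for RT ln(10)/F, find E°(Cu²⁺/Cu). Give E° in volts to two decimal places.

+0.34 V

E°cell = (0.0592/n)·log K = (0.0592/2)(16.2) = +0.480 V.
Since Cu²⁺/Cu is the cathode and Sn²⁺/Sn the anode, E°cell = E°(Cu²⁺/Cu) − E°(Sn²⁺/Sn).
So E°(Cu²⁺/Cu) = E°cell + E°(Sn²⁺/Sn) = +0.480 + (-0.14) = +0.34 V.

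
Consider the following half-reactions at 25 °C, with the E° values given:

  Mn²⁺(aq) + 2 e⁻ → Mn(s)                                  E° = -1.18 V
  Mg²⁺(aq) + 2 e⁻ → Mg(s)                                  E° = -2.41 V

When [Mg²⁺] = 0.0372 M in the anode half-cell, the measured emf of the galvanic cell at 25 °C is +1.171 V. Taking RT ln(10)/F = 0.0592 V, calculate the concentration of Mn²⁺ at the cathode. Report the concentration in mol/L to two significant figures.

0.00038 M

Mn²⁺/Mn is the cathode, Mg²⁺/Mg the anode: E°cell = +1.23 V, n = 2.
Overall reaction: Mn²⁺(aq) + Mg(s) → Mn(s) + Mg²⁺(aq); Q = [Mg²⁺]^1/[Mn²⁺]^1.
From E = E° − (0.0592/n) log Q: log Q = (E° − E)·n/0.0592 = (+1.23 − (+1.171))·2/0.0592 = 1.9932.
So 1·log[Mn²⁺] = 1·log(0.0372) − log Q = -1.4295 − (1.9932) = -3.4227; [Mn²⁺] = 10^(-3.4227) ≈ 0.00038 M.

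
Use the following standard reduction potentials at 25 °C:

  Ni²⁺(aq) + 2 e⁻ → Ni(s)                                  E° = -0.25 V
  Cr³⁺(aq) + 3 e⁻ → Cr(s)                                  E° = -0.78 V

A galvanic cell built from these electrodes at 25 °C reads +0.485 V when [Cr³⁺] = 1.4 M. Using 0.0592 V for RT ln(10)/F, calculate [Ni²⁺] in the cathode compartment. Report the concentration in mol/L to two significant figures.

Ni²⁺/Ni is the cathode, Cr³⁺/Cr the anode: E°cell = +0.53 V, n = 6.
Overall reaction: 3 Ni²⁺(aq) + 2 Cr(s) → 3 Ni(s) + 2 Cr³⁺(aq); Q = [Cr³⁺]^2/[Ni²⁺]^3.
From E = E° − (0.0592/n) log Q: log Q = (E° − E)·n/0.0592 = (+0.53 − (+0.485))·6/0.0592 = 4.5608.
So 3·log[Ni²⁺] = 2·log(1.4) − log Q = 0.2923 − (4.5608) = -4.2685; log[Ni²⁺] = -4.2685 / 3 = -1.4228; [Ni²⁺] = 10^(-1.4228) ≈ 0.038 M.

0.038 M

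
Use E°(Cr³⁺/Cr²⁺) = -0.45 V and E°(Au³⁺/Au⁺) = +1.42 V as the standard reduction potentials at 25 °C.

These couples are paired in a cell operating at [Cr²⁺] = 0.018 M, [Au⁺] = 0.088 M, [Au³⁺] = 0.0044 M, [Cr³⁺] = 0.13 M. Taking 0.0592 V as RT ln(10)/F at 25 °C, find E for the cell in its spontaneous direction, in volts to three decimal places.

Au³⁺/Au⁺ is the cathode (higher E°), Cr³⁺/Cr²⁺ the anode: E°cell = +1.42 − (-0.45) = +1.87 V, n = 2.
Overall: Au³⁺(aq) + 2 Cr²⁺(aq) → Au⁺(aq) + 2 Cr³⁺(aq)
Q = [Au⁺]·[Cr³⁺]^2 / ([Au³⁺]·[Cr²⁺]^2); log Q = 3.018.
E = E° − (0.0592/n) log Q = +1.87 − (0.0592/2)(3.018) = +1.781 V.

+1.781 V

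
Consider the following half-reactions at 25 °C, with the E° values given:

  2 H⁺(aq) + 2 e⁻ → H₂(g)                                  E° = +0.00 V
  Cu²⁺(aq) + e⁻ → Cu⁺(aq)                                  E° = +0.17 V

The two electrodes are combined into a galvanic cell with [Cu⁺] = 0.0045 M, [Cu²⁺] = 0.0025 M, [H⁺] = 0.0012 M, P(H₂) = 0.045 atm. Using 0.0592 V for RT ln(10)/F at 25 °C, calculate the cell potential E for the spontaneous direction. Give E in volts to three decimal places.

Cu²⁺/Cu⁺ is the cathode (higher E°), H⁺/H₂ the anode: E°cell = +0.17 − (+0.00) = +0.17 V, n = 2.
Overall: 2 Cu²⁺(aq) + H₂(g) → 2 Cu⁺(aq) + 2 H⁺(aq)
Q = [Cu⁺]^2·[H⁺]^2 / ([Cu²⁺]^2·P(H₂)); log Q = -3.984.
E = E° − (0.0592/n) log Q = +0.17 − (0.0592/2)(-3.984) = +0.288 V.

+0.288 V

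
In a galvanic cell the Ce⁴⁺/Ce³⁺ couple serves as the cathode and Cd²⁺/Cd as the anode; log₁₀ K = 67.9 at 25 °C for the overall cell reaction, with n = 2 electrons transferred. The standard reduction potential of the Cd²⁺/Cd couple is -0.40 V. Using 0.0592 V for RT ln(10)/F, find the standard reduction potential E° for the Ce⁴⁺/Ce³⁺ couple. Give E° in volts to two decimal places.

E°cell = (0.0592/n)·log K = (0.0592/2)(67.9) = +2.010 V.
Since Ce⁴⁺/Ce³⁺ is the cathode and Cd²⁺/Cd the anode, E°cell = E°(Ce⁴⁺/Ce³⁺) − E°(Cd²⁺/Cd).
So E°(Ce⁴⁺/Ce³⁺) = E°cell + E°(Cd²⁺/Cd) = +2.010 + (-0.40) = +1.61 V.

+1.61 V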